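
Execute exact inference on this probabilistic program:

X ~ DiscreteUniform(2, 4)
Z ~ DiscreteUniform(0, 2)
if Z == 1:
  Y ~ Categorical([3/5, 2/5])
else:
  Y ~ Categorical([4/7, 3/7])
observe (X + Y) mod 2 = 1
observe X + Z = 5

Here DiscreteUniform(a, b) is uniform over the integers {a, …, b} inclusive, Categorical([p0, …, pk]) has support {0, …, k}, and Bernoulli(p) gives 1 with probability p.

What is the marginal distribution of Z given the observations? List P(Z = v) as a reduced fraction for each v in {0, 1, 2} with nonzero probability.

Enumerate traces; 2 have nonzero weight after conditioning:
  (X=3, Z=2, Y=0) weight 4/63
  (X=4, Z=1, Y=1) weight 2/45
Group by Z:
  weight(Z=1) = 2/45
  weight(Z=2) = 4/63
Total weight = 2/45 + 4/63 = 34/315
P(Z=1 | obs) = 2/45 / 34/315 = 7/17
P(Z=2 | obs) = 4/63 / 34/315 = 10/17

P(Z=1) = 7/17, P(Z=2) = 10/17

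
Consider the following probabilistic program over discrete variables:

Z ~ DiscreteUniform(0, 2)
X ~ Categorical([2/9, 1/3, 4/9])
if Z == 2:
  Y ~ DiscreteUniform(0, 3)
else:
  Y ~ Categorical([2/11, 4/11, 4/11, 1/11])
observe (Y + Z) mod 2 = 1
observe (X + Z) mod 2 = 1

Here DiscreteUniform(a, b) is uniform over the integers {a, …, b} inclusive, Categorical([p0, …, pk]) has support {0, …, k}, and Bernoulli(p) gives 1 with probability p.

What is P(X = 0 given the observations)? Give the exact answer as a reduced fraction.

Enumerate traces; 8 have nonzero weight after conditioning:
  (Z=0, X=1, Y=1) weight 4/99
  (Z=0, X=1, Y=3) weight 1/99
  (Z=1, X=0, Y=0) weight 4/297
  (Z=1, X=0, Y=2) weight 8/297
  (Z=1, X=2, Y=0) weight 8/297
  (Z=1, X=2, Y=2) weight 16/297
  (Z=2, X=1, Y=1) weight 1/36
  (Z=2, X=1, Y=3) weight 1/36
Group by X:
  weight(X=0) = 4/99
  weight(X=1) = 7/66
  weight(X=2) = 8/99
Total weight = 4/99 + 7/66 + 8/99 = 5/22
P(X=0 | obs) = 4/99 / 5/22 = 8/45
P(X=1 | obs) = 7/66 / 5/22 = 7/15
P(X=2 | obs) = 8/99 / 5/22 = 16/45

P(X = 0 | obs) = 8/45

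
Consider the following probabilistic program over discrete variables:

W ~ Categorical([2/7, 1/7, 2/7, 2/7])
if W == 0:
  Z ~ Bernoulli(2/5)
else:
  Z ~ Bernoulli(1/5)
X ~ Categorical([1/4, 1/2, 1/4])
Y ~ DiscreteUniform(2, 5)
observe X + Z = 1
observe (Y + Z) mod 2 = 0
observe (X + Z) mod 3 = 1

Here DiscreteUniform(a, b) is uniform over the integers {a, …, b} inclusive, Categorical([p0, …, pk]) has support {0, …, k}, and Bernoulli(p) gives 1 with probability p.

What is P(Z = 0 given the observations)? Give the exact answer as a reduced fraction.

P(Z = 0 | obs) = 52/61

Enumerate traces; 16 have nonzero weight after conditioning:
  (W=0, Z=0, X=1, Y=2) weight 3/140
  (W=0, Z=0, X=1, Y=4) weight 3/140
  (W=0, Z=1, X=0, Y=3) weight 1/140
  (W=0, Z=1, X=0, Y=5) weight 1/140
  (W=1, Z=0, X=1, Y=2) weight 1/70
  (W=1, Z=0, X=1, Y=4) weight 1/70
  (W=1, Z=1, X=0, Y=3) weight 1/560
  (W=1, Z=1, X=0, Y=5) weight 1/560
  … 8 more
Group by Z:
  weight(Z=0) = 13/70
  weight(Z=1) = 9/280
Total weight = 13/70 + 9/280 = 61/280
P(Z=0 | obs) = 13/70 / 61/280 = 52/61
P(Z=1 | obs) = 9/280 / 61/280 = 9/61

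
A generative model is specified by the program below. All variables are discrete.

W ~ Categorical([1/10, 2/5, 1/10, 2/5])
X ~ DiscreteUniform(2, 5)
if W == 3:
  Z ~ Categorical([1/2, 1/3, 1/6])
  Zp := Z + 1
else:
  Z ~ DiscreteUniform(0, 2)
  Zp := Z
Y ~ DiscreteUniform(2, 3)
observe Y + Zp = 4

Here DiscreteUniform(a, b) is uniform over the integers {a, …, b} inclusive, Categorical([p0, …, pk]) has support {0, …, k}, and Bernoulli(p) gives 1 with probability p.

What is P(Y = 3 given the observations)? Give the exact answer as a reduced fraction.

P(Y = 3 | obs) = 6/11

Enumerate traces; 32 have nonzero weight after conditioning:
  (W=0, X=2, Z=1, Y=3) weight 1/240
  (W=0, X=2, Z=2, Y=2) weight 1/240
  (W=0, X=3, Z=1, Y=3) weight 1/240
  (W=0, X=3, Z=2, Y=2) weight 1/240
  (W=0, X=4, Z=1, Y=3) weight 1/240
  (W=0, X=4, Z=2, Y=2) weight 1/240
  (W=0, X=5, Z=1, Y=3) weight 1/240
  (W=0, X=5, Z=2, Y=2) weight 1/240
  … 24 more
Group by Y:
  weight(Y=2) = 1/6
  weight(Y=3) = 1/5
Total weight = 1/6 + 1/5 = 11/30
P(Y=2 | obs) = 1/6 / 11/30 = 5/11
P(Y=3 | obs) = 1/5 / 11/30 = 6/11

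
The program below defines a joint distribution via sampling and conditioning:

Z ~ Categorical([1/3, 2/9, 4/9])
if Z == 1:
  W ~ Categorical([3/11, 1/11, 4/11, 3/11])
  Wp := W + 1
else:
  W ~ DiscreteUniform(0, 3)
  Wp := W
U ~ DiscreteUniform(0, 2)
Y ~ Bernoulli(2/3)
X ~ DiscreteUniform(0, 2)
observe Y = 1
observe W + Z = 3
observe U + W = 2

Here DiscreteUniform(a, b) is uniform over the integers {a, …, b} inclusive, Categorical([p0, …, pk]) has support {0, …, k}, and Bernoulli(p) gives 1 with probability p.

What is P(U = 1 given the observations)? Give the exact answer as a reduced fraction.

P(U = 1 | obs) = 11/19

Enumerate traces; 6 have nonzero weight after conditioning:
  (Z=1, W=2, U=0, Y=1, X=0) weight 16/2673
  (Z=1, W=2, U=0, Y=1, X=1) weight 16/2673
  (Z=1, W=2, U=0, Y=1, X=2) weight 16/2673
  (Z=2, W=1, U=1, Y=1, X=0) weight 2/243
  (Z=2, W=1, U=1, Y=1, X=1) weight 2/243
  (Z=2, W=1, U=1, Y=1, X=2) weight 2/243
Group by U:
  weight(U=0) = 16/891
  weight(U=1) = 2/81
Total weight = 16/891 + 2/81 = 38/891
P(U=0 | obs) = 16/891 / 38/891 = 8/19
P(U=1 | obs) = 2/81 / 38/891 = 11/19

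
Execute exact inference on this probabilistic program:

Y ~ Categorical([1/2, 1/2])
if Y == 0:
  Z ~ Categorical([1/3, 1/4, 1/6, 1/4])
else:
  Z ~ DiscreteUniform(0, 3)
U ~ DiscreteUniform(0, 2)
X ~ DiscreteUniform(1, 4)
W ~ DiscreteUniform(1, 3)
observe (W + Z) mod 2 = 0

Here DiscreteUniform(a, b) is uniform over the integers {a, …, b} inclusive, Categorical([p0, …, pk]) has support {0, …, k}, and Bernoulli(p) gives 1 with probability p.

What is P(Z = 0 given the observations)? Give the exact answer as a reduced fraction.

Enumerate traces; 144 have nonzero weight after conditioning:
  (Y=0, Z=0, U=0, X=1, W=2) weight 1/216
  (Y=0, Z=0, U=0, X=2, W=2) weight 1/216
  (Y=0, Z=0, U=0, X=3, W=2) weight 1/216
  (Y=0, Z=0, U=0, X=4, W=2) weight 1/216
  (Y=0, Z=0, U=1, X=1, W=2) weight 1/216
  (Y=0, Z=0, U=1, X=2, W=2) weight 1/216
  (Y=0, Z=0, U=1, X=3, W=2) weight 1/216
  (Y=0, Z=0, U=1, X=4, W=2) weight 1/216
  (Y=0, Z=1, U=0, X=1, W=1) weight 1/288
  (Y=0, Z=2, U=0, X=1, W=2) weight 1/432
  … 134 more
Group by Z:
  weight(Z=0) = 7/72
  weight(Z=1) = 1/6
  weight(Z=2) = 5/72
  weight(Z=3) = 1/6
Total weight = 7/72 + 1/6 + 5/72 + 1/6 = 1/2
P(Z=0 | obs) = 7/72 / 1/2 = 7/36
P(Z=1 | obs) = 1/6 / 1/2 = 1/3
P(Z=2 | obs) = 5/72 / 1/2 = 5/36
P(Z=3 | obs) = 1/6 / 1/2 = 1/3

P(Z = 0 | obs) = 7/36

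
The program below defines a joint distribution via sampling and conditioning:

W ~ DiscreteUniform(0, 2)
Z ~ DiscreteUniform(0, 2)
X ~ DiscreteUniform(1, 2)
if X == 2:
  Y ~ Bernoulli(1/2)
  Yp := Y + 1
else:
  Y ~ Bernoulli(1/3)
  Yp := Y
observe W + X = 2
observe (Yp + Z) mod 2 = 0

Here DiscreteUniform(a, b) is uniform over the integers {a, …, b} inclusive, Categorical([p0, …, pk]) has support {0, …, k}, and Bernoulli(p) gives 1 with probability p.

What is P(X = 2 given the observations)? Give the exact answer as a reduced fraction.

P(X = 2 | obs) = 9/19

Enumerate traces; 6 have nonzero weight after conditioning:
  (W=0, Z=0, X=2, Y=1) weight 1/36
  (W=0, Z=1, X=2, Y=0) weight 1/36
  (W=0, Z=2, X=2, Y=1) weight 1/36
  (W=1, Z=0, X=1, Y=0) weight 1/27
  (W=1, Z=1, X=1, Y=1) weight 1/54
  (W=1, Z=2, X=1, Y=0) weight 1/27
Group by X:
  weight(X=1) = 5/54
  weight(X=2) = 1/12
Total weight = 5/54 + 1/12 = 19/108
P(X=1 | obs) = 5/54 / 19/108 = 10/19
P(X=2 | obs) = 1/12 / 19/108 = 9/19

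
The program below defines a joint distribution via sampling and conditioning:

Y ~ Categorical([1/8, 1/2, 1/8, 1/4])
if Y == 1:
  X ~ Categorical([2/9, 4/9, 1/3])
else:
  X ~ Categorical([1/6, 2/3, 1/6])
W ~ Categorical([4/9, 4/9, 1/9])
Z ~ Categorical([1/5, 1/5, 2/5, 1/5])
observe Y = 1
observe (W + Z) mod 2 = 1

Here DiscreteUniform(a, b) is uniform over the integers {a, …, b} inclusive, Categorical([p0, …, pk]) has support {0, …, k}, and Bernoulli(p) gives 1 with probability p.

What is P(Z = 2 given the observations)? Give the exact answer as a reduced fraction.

P(Z = 2 | obs) = 4/11

Enumerate traces; 18 have nonzero weight after conditioning:
  (Y=1, X=0, W=0, Z=1) weight 4/405
  (Y=1, X=0, W=0, Z=3) weight 4/405
  (Y=1, X=0, W=1, Z=0) weight 4/405
  (Y=1, X=0, W=1, Z=2) weight 8/405
  (Y=1, X=0, W=2, Z=1) weight 1/405
  (Y=1, X=0, W=2, Z=3) weight 1/405
  (Y=1, X=1, W=0, Z=1) weight 8/405
  (Y=1, X=1, W=0, Z=3) weight 8/405
  … 10 more
Group by Z:
  weight(Z=0) = 2/45
  weight(Z=1) = 1/18
  weight(Z=2) = 4/45
  weight(Z=3) = 1/18
Total weight = 2/45 + 1/18 + 4/45 + 1/18 = 11/45
P(Z=0 | obs) = 2/45 / 11/45 = 2/11
P(Z=1 | obs) = 1/18 / 11/45 = 5/22
P(Z=2 | obs) = 4/45 / 11/45 = 4/11
P(Z=3 | obs) = 1/18 / 11/45 = 5/22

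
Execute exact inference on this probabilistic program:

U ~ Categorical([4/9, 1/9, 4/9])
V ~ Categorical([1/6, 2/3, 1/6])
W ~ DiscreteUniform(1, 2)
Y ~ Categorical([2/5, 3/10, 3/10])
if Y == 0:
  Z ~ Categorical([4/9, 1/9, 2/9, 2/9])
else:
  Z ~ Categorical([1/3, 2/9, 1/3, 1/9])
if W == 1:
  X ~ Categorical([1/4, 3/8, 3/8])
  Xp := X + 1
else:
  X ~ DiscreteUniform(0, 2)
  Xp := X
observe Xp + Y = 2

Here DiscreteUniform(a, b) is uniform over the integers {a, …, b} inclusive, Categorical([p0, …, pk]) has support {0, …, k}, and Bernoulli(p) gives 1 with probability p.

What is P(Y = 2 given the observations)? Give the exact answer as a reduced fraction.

P(Y = 2 | obs) = 12/67

Enumerate traces; 180 have nonzero weight after conditioning:
  (U=0, V=0, W=1, Y=0, Z=0, X=1) weight 1/405
  (U=0, V=0, W=1, Y=0, Z=1, X=1) weight 1/1620
  (U=0, V=0, W=1, Y=0, Z=2, X=1) weight 1/810
  (U=0, V=0, W=1, Y=0, Z=3, X=1) weight 1/810
  (U=0, V=0, W=1, Y=1, Z=0, X=0) weight 1/1080
  (U=0, V=0, W=1, Y=1, Z=1, X=0) weight 1/1620
  (U=0, V=0, W=1, Y=1, Z=2, X=0) weight 1/1080
  (U=0, V=0, W=1, Y=1, Z=3, X=0) weight 1/3240
  (U=0, V=0, W=2, Y=2, Z=0, X=0) weight 1/810
  … 171 more
Group by Y:
  weight(Y=0) = 17/120
  weight(Y=1) = 7/80
  weight(Y=2) = 1/20
Total weight = 17/120 + 7/80 + 1/20 = 67/240
P(Y=0 | obs) = 17/120 / 67/240 = 34/67
P(Y=1 | obs) = 7/80 / 67/240 = 21/67
P(Y=2 | obs) = 1/20 / 67/240 = 12/67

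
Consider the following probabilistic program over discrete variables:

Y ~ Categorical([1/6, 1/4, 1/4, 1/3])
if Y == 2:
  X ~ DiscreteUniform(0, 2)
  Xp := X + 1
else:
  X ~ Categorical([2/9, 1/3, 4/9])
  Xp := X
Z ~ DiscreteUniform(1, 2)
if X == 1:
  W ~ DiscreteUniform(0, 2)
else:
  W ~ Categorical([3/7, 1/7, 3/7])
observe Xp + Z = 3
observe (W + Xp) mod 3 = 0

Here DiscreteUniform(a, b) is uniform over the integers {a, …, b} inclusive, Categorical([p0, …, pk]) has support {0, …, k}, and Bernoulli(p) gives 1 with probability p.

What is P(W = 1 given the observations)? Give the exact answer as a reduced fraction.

P(W = 1 | obs) = 19/49

Enumerate traces; 8 have nonzero weight after conditioning:
  (Y=0, X=1, Z=2, W=2) weight 1/108
  (Y=0, X=2, Z=1, W=1) weight 1/189
  (Y=1, X=1, Z=2, W=2) weight 1/72
  (Y=1, X=2, Z=1, W=1) weight 1/126
  (Y=2, X=0, Z=2, W=2) weight 1/56
  (Y=2, X=1, Z=1, W=1) weight 1/72
  (Y=3, X=1, Z=2, W=2) weight 1/54
  (Y=3, X=2, Z=1, W=1) weight 2/189
Group by W:
  weight(W=1) = 19/504
  weight(W=2) = 5/84
Total weight = 19/504 + 5/84 = 7/72
P(W=1 | obs) = 19/504 / 7/72 = 19/49
P(W=2 | obs) = 5/84 / 7/72 = 30/49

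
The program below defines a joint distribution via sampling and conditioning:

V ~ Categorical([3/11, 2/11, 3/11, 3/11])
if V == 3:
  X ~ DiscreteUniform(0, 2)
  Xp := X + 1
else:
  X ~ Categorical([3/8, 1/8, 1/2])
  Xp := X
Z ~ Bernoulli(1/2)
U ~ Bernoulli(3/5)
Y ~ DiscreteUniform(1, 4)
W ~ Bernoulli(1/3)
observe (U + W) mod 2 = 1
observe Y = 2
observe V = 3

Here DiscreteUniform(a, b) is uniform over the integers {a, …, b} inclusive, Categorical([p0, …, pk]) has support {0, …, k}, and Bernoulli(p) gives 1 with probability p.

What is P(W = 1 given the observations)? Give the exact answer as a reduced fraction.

Enumerate traces; 12 have nonzero weight after conditioning:
  (V=3, X=0, Z=0, U=0, Y=2, W=1) weight 1/660
  (V=3, X=0, Z=0, U=1, Y=2, W=0) weight 1/220
  (V=3, X=0, Z=1, U=0, Y=2, W=1) weight 1/660
  (V=3, X=0, Z=1, U=1, Y=2, W=0) weight 1/220
  (V=3, X=1, Z=0, U=0, Y=2, W=1) weight 1/660
  (V=3, X=1, Z=0, U=1, Y=2, W=0) weight 1/220
  (V=3, X=1, Z=1, U=0, Y=2, W=1) weight 1/660
  (V=3, X=1, Z=1, U=1, Y=2, W=0) weight 1/220
  … 4 more
Group by W:
  weight(W=0) = 3/110
  weight(W=1) = 1/110
Total weight = 3/110 + 1/110 = 2/55
P(W=0 | obs) = 3/110 / 2/55 = 3/4
P(W=1 | obs) = 1/110 / 2/55 = 1/4

P(W = 1 | obs) = 1/4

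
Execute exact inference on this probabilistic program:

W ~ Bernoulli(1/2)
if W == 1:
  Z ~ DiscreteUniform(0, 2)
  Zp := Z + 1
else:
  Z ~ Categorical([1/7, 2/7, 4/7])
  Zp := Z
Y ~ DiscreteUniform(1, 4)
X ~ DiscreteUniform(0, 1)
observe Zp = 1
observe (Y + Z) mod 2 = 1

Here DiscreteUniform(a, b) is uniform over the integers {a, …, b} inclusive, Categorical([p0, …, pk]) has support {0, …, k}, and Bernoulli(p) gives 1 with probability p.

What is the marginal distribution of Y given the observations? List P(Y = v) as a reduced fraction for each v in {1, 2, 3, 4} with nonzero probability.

P(Y=1) = 7/26, P(Y=2) = 3/13, P(Y=3) = 7/26, P(Y=4) = 3/13

Enumerate traces; 8 have nonzero weight after conditioning:
  (W=0, Z=1, Y=2, X=0) weight 1/56
  (W=0, Z=1, Y=2, X=1) weight 1/56
  (W=0, Z=1, Y=4, X=0) weight 1/56
  (W=0, Z=1, Y=4, X=1) weight 1/56
  (W=1, Z=0, Y=1, X=0) weight 1/48
  (W=1, Z=0, Y=1, X=1) weight 1/48
  (W=1, Z=0, Y=3, X=0) weight 1/48
  (W=1, Z=0, Y=3, X=1) weight 1/48
Group by Y:
  weight(Y=1) = 1/24
  weight(Y=2) = 1/28
  weight(Y=3) = 1/24
  weight(Y=4) = 1/28
Total weight = 1/24 + 1/28 + 1/24 + 1/28 = 13/84
P(Y=1 | obs) = 1/24 / 13/84 = 7/26
P(Y=2 | obs) = 1/28 / 13/84 = 3/13
P(Y=3 | obs) = 1/24 / 13/84 = 7/26
P(Y=4 | obs) = 1/28 / 13/84 = 3/13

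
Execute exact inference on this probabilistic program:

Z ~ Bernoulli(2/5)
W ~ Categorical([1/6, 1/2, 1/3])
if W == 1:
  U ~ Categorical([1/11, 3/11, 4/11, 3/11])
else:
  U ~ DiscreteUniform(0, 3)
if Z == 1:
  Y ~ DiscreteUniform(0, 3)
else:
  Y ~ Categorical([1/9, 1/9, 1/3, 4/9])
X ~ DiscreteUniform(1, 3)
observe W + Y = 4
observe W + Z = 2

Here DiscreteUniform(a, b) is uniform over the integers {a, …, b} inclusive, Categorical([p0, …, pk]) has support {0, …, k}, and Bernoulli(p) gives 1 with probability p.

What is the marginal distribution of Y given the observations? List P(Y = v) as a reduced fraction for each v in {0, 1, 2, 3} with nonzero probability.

Enumerate traces; 24 have nonzero weight after conditioning:
  (Z=0, W=2, U=0, Y=2, X=1) weight 1/180
  (Z=0, W=2, U=0, Y=2, X=2) weight 1/180
  (Z=0, W=2, U=0, Y=2, X=3) weight 1/180
  (Z=0, W=2, U=1, Y=2, X=1) weight 1/180
  (Z=0, W=2, U=1, Y=2, X=2) weight 1/180
  (Z=0, W=2, U=1, Y=2, X=3) weight 1/180
  (Z=0, W=2, U=2, Y=2, X=1) weight 1/180
  (Z=0, W=2, U=2, Y=2, X=2) weight 1/180
  (Z=1, W=1, U=0, Y=3, X=1) weight 1/660
  … 15 more
Group by Y:
  weight(Y=2) = 1/15
  weight(Y=3) = 1/20
Total weight = 1/15 + 1/20 = 7/60
P(Y=2 | obs) = 1/15 / 7/60 = 4/7
P(Y=3 | obs) = 1/20 / 7/60 = 3/7

P(Y=2) = 4/7, P(Y=3) = 3/7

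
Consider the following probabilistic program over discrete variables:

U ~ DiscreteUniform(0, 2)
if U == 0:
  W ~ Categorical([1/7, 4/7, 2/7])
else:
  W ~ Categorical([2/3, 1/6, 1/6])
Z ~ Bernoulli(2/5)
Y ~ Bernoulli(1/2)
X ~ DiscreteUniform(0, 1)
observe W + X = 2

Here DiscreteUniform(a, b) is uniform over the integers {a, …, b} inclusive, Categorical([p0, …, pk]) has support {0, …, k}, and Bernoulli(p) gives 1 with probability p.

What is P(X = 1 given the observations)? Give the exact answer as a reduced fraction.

P(X = 1 | obs) = 19/32

Enumerate traces; 24 have nonzero weight after conditioning:
  (U=0, W=1, Z=0, Y=0, X=1) weight 1/35
  (U=0, W=1, Z=0, Y=1, X=1) weight 1/35
  (U=0, W=1, Z=1, Y=0, X=1) weight 2/105
  (U=0, W=1, Z=1, Y=1, X=1) weight 2/105
  (U=0, W=2, Z=0, Y=0, X=0) weight 1/70
  (U=0, W=2, Z=0, Y=1, X=0) weight 1/70
  (U=0, W=2, Z=1, Y=0, X=0) weight 1/105
  (U=0, W=2, Z=1, Y=1, X=0) weight 1/105
  … 16 more
Group by X:
  weight(X=0) = 13/126
  weight(X=1) = 19/126
Total weight = 13/126 + 19/126 = 16/63
P(X=0 | obs) = 13/126 / 16/63 = 13/32
P(X=1 | obs) = 19/126 / 16/63 = 19/32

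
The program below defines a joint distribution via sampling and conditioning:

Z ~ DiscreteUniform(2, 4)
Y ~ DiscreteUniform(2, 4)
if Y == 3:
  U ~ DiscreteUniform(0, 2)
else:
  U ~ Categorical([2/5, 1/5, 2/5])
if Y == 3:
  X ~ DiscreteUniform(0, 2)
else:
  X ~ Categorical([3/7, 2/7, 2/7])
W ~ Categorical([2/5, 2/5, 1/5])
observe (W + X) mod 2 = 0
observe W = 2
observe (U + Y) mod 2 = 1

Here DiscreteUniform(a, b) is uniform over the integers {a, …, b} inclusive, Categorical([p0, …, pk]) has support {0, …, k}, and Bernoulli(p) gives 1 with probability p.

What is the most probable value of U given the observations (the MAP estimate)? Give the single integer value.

Enumerate traces; 24 have nonzero weight after conditioning:
  (Z=2, Y=2, U=1, X=0, W=2) weight 1/525
  (Z=2, Y=2, U=1, X=2, W=2) weight 2/1575
  (Z=2, Y=3, U=0, X=0, W=2) weight 1/405
  (Z=2, Y=3, U=0, X=2, W=2) weight 1/405
  (Z=2, Y=3, U=2, X=0, W=2) weight 1/405
  (Z=2, Y=3, U=2, X=2, W=2) weight 1/405
  (Z=2, Y=4, U=1, X=0, W=2) weight 1/525
  (Z=2, Y=4, U=1, X=2, W=2) weight 2/1575
  … 16 more
Group by U:
  weight(U=0) = 2/135
  weight(U=1) = 2/105
  weight(U=2) = 2/135
Total weight = 2/135 + 2/105 + 2/135 = 46/945
P(U=0 | obs) = 2/135 / 46/945 = 7/23
P(U=1 | obs) = 2/105 / 46/945 = 9/23
P(U=2 | obs) = 2/135 / 46/945 = 7/23
argmax = 1

argmax_v P(U = v | obs) = 1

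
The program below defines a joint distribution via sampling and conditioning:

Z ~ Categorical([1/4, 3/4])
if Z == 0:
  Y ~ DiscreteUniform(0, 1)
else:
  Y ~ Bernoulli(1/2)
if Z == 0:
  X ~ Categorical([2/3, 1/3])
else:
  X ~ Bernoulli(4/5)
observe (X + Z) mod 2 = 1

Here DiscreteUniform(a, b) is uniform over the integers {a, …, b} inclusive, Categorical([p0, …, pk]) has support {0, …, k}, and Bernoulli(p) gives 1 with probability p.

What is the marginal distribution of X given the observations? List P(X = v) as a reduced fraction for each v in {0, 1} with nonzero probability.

Enumerate traces; 4 have nonzero weight after conditioning:
  (Z=0, Y=0, X=1) weight 1/24
  (Z=0, Y=1, X=1) weight 1/24
  (Z=1, Y=0, X=0) weight 3/40
  (Z=1, Y=1, X=0) weight 3/40
Group by X:
  weight(X=0) = 3/20
  weight(X=1) = 1/12
Total weight = 3/20 + 1/12 = 7/30
P(X=0 | obs) = 3/20 / 7/30 = 9/14
P(X=1 | obs) = 1/12 / 7/30 = 5/14

P(X=0) = 9/14, P(X=1) = 5/14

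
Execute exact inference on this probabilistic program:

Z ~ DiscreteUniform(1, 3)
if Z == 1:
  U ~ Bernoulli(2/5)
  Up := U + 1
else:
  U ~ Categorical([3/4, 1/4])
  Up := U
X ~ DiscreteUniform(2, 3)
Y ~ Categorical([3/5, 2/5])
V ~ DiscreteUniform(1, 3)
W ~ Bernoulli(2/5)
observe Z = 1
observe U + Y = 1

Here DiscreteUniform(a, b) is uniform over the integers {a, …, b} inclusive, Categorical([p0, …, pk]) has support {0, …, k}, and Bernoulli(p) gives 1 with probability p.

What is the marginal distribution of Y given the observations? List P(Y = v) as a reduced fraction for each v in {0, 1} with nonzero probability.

Enumerate traces; 24 have nonzero weight after conditioning:
  (Z=1, U=0, X=2, Y=1, V=1, W=0) weight 1/125
  (Z=1, U=0, X=2, Y=1, V=1, W=1) weight 2/375
  (Z=1, U=0, X=2, Y=1, V=2, W=0) weight 1/125
  (Z=1, U=0, X=2, Y=1, V=2, W=1) weight 2/375
  (Z=1, U=0, X=2, Y=1, V=3, W=0) weight 1/125
  (Z=1, U=0, X=2, Y=1, V=3, W=1) weight 2/375
  (Z=1, U=0, X=3, Y=1, V=1, W=0) weight 1/125
  (Z=1, U=0, X=3, Y=1, V=1, W=1) weight 2/375
  (Z=1, U=1, X=2, Y=0, V=1, W=0) weight 1/125
  … 15 more
Group by Y:
  weight(Y=0) = 2/25
  weight(Y=1) = 2/25
Total weight = 2/25 + 2/25 = 4/25
P(Y=0 | obs) = 2/25 / 4/25 = 1/2
P(Y=1 | obs) = 2/25 / 4/25 = 1/2

P(Y=0) = 1/2, P(Y=1) = 1/2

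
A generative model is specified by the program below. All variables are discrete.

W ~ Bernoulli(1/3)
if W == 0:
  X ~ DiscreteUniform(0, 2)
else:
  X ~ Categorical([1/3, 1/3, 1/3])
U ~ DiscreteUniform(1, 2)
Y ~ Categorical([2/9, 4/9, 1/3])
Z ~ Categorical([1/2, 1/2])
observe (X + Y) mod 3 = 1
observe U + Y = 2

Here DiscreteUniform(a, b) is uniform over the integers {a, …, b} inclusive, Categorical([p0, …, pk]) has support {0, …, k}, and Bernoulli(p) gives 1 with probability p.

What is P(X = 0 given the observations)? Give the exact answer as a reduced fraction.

Enumerate traces; 8 have nonzero weight after conditioning:
  (W=0, X=0, U=1, Y=1, Z=0) weight 2/81
  (W=0, X=0, U=1, Y=1, Z=1) weight 2/81
  (W=0, X=1, U=2, Y=0, Z=0) weight 1/81
  (W=0, X=1, U=2, Y=0, Z=1) weight 1/81
  (W=1, X=0, U=1, Y=1, Z=0) weight 1/81
  (W=1, X=0, U=1, Y=1, Z=1) weight 1/81
  (W=1, X=1, U=2, Y=0, Z=0) weight 1/162
  (W=1, X=1, U=2, Y=0, Z=1) weight 1/162
Group by X:
  weight(X=0) = 2/27
  weight(X=1) = 1/27
Total weight = 2/27 + 1/27 = 1/9
P(X=0 | obs) = 2/27 / 1/9 = 2/3
P(X=1 | obs) = 1/27 / 1/9 = 1/3

P(X = 0 | obs) = 2/3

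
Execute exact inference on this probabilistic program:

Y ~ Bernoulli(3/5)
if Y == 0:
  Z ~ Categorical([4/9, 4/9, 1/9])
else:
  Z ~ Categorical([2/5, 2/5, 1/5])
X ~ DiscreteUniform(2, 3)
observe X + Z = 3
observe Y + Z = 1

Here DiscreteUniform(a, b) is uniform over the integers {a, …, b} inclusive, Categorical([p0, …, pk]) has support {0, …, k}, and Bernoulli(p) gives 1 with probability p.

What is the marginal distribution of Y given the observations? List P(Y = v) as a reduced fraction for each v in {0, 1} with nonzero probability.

P(Y=0) = 20/47, P(Y=1) = 27/47

Enumerate traces; 2 have nonzero weight after conditioning:
  (Y=0, Z=1, X=2) weight 4/45
  (Y=1, Z=0, X=3) weight 3/25
Group by Y:
  weight(Y=0) = 4/45
  weight(Y=1) = 3/25
Total weight = 4/45 + 3/25 = 47/225
P(Y=0 | obs) = 4/45 / 47/225 = 20/47
P(Y=1 | obs) = 3/25 / 47/225 = 27/47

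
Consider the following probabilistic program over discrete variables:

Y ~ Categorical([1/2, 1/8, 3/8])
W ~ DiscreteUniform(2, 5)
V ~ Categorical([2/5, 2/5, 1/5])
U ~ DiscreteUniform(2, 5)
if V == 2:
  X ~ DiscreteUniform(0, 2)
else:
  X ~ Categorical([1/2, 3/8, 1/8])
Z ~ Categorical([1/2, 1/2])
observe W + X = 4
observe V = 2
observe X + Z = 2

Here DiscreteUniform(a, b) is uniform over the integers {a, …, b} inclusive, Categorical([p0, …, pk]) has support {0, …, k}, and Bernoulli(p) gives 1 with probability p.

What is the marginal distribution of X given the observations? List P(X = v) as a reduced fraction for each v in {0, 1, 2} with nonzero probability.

P(X=1) = 1/2, P(X=2) = 1/2

Enumerate traces; 24 have nonzero weight after conditioning:
  (Y=0, W=2, V=2, U=2, X=2, Z=0) weight 1/960
  (Y=0, W=2, V=2, U=3, X=2, Z=0) weight 1/960
  (Y=0, W=2, V=2, U=4, X=2, Z=0) weight 1/960
  (Y=0, W=2, V=2, U=5, X=2, Z=0) weight 1/960
  (Y=0, W=3, V=2, U=2, X=1, Z=1) weight 1/960
  (Y=0, W=3, V=2, U=3, X=1, Z=1) weight 1/960
  (Y=0, W=3, V=2, U=4, X=1, Z=1) weight 1/960
  (Y=0, W=3, V=2, U=5, X=1, Z=1) weight 1/960
  … 16 more
Group by X:
  weight(X=1) = 1/120
  weight(X=2) = 1/120
Total weight = 1/120 + 1/120 = 1/60
P(X=1 | obs) = 1/120 / 1/60 = 1/2
P(X=2 | obs) = 1/120 / 1/60 = 1/2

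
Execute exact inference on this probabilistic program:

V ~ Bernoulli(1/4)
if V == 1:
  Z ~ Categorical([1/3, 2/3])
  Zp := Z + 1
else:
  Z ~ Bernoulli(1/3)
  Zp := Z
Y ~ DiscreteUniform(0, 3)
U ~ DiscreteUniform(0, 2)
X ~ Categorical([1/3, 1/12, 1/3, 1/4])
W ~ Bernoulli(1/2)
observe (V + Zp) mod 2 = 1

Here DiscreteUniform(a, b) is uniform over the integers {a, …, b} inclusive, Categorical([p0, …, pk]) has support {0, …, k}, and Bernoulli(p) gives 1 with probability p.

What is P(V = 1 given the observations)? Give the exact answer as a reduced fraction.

P(V = 1 | obs) = 2/5

Enumerate traces; 192 have nonzero weight after conditioning:
  (V=0, Z=1, Y=0, U=0, X=0, W=0) weight 1/288
  (V=0, Z=1, Y=0, U=0, X=0, W=1) weight 1/288
  (V=0, Z=1, Y=0, U=0, X=1, W=0) weight 1/1152
  (V=0, Z=1, Y=0, U=0, X=1, W=1) weight 1/1152
  (V=0, Z=1, Y=0, U=0, X=2, W=0) weight 1/288
  (V=0, Z=1, Y=0, U=0, X=2, W=1) weight 1/288
  (V=0, Z=1, Y=0, U=0, X=3, W=0) weight 1/384
  (V=0, Z=1, Y=0, U=0, X=3, W=1) weight 1/384
  (V=1, Z=1, Y=0, U=0, X=0, W=0) weight 1/432
  … 183 more
Group by V:
  weight(V=0) = 1/4
  weight(V=1) = 1/6
Total weight = 1/4 + 1/6 = 5/12
P(V=0 | obs) = 1/4 / 5/12 = 3/5
P(V=1 | obs) = 1/6 / 5/12 = 2/5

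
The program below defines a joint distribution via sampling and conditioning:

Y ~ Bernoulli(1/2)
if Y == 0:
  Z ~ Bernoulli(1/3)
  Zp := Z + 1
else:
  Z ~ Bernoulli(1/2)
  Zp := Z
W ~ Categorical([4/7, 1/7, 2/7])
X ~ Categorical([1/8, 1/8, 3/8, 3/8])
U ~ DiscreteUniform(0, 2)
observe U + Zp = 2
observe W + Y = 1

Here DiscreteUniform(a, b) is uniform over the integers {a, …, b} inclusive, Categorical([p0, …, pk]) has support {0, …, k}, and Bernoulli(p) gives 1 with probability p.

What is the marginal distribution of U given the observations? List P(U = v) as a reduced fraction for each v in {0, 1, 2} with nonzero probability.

P(U=0) = 1/15, P(U=1) = 8/15, P(U=2) = 2/5

Enumerate traces; 16 have nonzero weight after conditioning:
  (Y=0, Z=0, W=1, X=0, U=1) weight 1/504
  (Y=0, Z=0, W=1, X=1, U=1) weight 1/504
  (Y=0, Z=0, W=1, X=2, U=1) weight 1/168
  (Y=0, Z=0, W=1, X=3, U=1) weight 1/168
  (Y=0, Z=1, W=1, X=0, U=0) weight 1/1008
  (Y=0, Z=1, W=1, X=1, U=0) weight 1/1008
  (Y=0, Z=1, W=1, X=2, U=0) weight 1/336
  (Y=0, Z=1, W=1, X=3, U=0) weight 1/336
  (Y=1, Z=0, W=0, X=0, U=2) weight 1/168
  … 7 more
Group by U:
  weight(U=0) = 1/126
  weight(U=1) = 4/63
  weight(U=2) = 1/21
Total weight = 1/126 + 4/63 + 1/21 = 5/42
P(U=0 | obs) = 1/126 / 5/42 = 1/15
P(U=1 | obs) = 4/63 / 5/42 = 8/15
P(U=2 | obs) = 1/21 / 5/42 = 2/5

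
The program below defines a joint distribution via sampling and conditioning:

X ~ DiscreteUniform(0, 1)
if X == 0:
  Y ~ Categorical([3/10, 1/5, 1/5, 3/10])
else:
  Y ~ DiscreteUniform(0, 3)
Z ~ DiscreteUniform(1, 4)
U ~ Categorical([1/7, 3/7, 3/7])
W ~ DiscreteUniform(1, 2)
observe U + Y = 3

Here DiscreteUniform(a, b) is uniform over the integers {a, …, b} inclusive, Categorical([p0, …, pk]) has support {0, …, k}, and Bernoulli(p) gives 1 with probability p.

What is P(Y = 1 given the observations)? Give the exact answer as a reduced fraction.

P(Y = 1 | obs) = 27/65

Enumerate traces; 48 have nonzero weight after conditioning:
  (X=0, Y=1, Z=1, U=2, W=1) weight 3/560
  (X=0, Y=1, Z=1, U=2, W=2) weight 3/560
  (X=0, Y=1, Z=2, U=2, W=1) weight 3/560
  (X=0, Y=1, Z=2, U=2, W=2) weight 3/560
  (X=0, Y=1, Z=3, U=2, W=1) weight 3/560
  (X=0, Y=1, Z=3, U=2, W=2) weight 3/560
  (X=0, Y=1, Z=4, U=2, W=1) weight 3/560
  (X=0, Y=1, Z=4, U=2, W=2) weight 3/560
  (X=0, Y=2, Z=1, U=1, W=1) weight 3/560
  (X=0, Y=3, Z=1, U=0, W=1) weight 3/1120
  … 38 more
Group by Y:
  weight(Y=1) = 27/280
  weight(Y=2) = 27/280
  weight(Y=3) = 11/280
Total weight = 27/280 + 27/280 + 11/280 = 13/56
P(Y=1 | obs) = 27/280 / 13/56 = 27/65
P(Y=2 | obs) = 27/280 / 13/56 = 27/65
P(Y=3 | obs) = 11/280 / 13/56 = 11/65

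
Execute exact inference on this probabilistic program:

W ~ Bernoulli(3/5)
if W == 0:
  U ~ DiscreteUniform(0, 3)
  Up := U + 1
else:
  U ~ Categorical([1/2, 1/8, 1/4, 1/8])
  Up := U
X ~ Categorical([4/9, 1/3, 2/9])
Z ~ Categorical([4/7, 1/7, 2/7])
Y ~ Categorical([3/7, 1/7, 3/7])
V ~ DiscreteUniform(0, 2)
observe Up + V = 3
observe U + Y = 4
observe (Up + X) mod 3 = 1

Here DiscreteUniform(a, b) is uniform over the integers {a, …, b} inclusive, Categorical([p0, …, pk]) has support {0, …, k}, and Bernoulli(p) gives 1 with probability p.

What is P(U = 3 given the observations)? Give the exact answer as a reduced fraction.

P(U = 3 | obs) = 1/9

Enumerate traces; 9 have nonzero weight after conditioning:
  (W=0, U=2, X=1, Z=0, Y=2, V=0) weight 2/735
  (W=0, U=2, X=1, Z=1, Y=2, V=0) weight 1/1470
  (W=0, U=2, X=1, Z=2, Y=2, V=0) weight 1/735
  (W=1, U=2, X=2, Z=0, Y=2, V=1) weight 2/735
  (W=1, U=2, X=2, Z=1, Y=2, V=1) weight 1/1470
  (W=1, U=2, X=2, Z=2, Y=2, V=1) weight 1/735
  (W=1, U=3, X=1, Z=0, Y=1, V=0) weight 1/1470
  (W=1, U=3, X=1, Z=1, Y=1, V=0) weight 1/5880
  … 1 more
Group by U:
  weight(U=2) = 1/105
  weight(U=3) = 1/840
Total weight = 1/105 + 1/840 = 3/280
P(U=2 | obs) = 1/105 / 3/280 = 8/9
P(U=3 | obs) = 1/840 / 3/280 = 1/9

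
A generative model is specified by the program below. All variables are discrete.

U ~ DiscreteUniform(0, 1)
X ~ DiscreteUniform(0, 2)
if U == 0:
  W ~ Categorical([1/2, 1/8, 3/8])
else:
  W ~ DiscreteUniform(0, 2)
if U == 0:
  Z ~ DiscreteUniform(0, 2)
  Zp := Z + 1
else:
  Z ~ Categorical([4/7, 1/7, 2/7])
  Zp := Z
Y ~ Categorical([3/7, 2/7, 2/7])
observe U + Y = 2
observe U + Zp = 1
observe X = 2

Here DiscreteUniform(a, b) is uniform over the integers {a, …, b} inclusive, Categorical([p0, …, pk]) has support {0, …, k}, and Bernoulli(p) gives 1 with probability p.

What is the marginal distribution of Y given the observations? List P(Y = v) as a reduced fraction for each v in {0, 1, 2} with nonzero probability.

Enumerate traces; 6 have nonzero weight after conditioning:
  (U=0, X=2, W=0, Z=0, Y=2) weight 1/126
  (U=0, X=2, W=1, Z=0, Y=2) weight 1/504
  (U=0, X=2, W=2, Z=0, Y=2) weight 1/168
  (U=1, X=2, W=0, Z=0, Y=1) weight 4/441
  (U=1, X=2, W=1, Z=0, Y=1) weight 4/441
  (U=1, X=2, W=2, Z=0, Y=1) weight 4/441
Group by Y:
  weight(Y=1) = 4/147
  weight(Y=2) = 1/63
Total weight = 4/147 + 1/63 = 19/441
P(Y=1 | obs) = 4/147 / 19/441 = 12/19
P(Y=2 | obs) = 1/63 / 19/441 = 7/19

P(Y=1) = 12/19, P(Y=2) = 7/19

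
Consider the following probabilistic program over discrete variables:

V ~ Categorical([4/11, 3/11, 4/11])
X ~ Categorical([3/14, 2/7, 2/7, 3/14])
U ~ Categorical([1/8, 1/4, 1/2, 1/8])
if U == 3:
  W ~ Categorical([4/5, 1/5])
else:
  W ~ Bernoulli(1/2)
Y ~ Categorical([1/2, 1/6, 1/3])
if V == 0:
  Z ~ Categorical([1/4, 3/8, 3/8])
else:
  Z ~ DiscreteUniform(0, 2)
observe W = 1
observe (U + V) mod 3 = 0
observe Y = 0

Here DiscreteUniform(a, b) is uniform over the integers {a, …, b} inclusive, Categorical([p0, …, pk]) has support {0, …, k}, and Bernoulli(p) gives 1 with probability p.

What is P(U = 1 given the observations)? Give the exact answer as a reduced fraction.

Enumerate traces; 48 have nonzero weight after conditioning:
  (V=0, X=0, U=0, W=1, Y=0, Z=0) weight 3/4928
  (V=0, X=0, U=0, W=1, Y=0, Z=1) weight 9/9856
  (V=0, X=0, U=0, W=1, Y=0, Z=2) weight 9/9856
  (V=0, X=0, U=3, W=1, Y=0, Z=0) weight 3/12320
  (V=0, X=0, U=3, W=1, Y=0, Z=1) weight 9/24640
  (V=0, X=0, U=3, W=1, Y=0, Z=2) weight 9/24640
  (V=0, X=1, U=0, W=1, Y=0, Z=0) weight 1/1232
  (V=0, X=1, U=0, W=1, Y=0, Z=1) weight 3/2464
  (V=1, X=0, U=2, W=1, Y=0, Z=0) weight 3/1232
  (V=2, X=0, U=1, W=1, Y=0, Z=0) weight 1/616
  … 38 more
Group by U:
  weight(U=0) = 1/88
  weight(U=1) = 1/44
  weight(U=2) = 3/88
  weight(U=3) = 1/220
Total weight = 1/88 + 1/44 + 3/88 + 1/220 = 4/55
P(U=0 | obs) = 1/88 / 4/55 = 5/32
P(U=1 | obs) = 1/44 / 4/55 = 5/16
P(U=2 | obs) = 3/88 / 4/55 = 15/32
P(U=3 | obs) = 1/220 / 4/55 = 1/16

P(U = 1 | obs) = 5/16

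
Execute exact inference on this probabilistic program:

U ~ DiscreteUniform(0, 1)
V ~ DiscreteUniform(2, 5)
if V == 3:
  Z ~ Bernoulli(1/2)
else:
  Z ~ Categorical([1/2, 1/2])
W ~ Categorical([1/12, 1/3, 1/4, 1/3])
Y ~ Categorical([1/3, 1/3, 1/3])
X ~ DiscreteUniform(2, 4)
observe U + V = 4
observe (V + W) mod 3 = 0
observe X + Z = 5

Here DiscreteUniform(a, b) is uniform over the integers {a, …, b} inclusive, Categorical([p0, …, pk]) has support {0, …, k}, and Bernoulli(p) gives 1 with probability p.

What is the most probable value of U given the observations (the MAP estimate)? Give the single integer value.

Enumerate traces; 9 have nonzero weight after conditioning:
  (U=0, V=4, Z=1, W=2, Y=0, X=4) weight 1/576
  (U=0, V=4, Z=1, W=2, Y=1, X=4) weight 1/576
  (U=0, V=4, Z=1, W=2, Y=2, X=4) weight 1/576
  (U=1, V=3, Z=1, W=0, Y=0, X=4) weight 1/1728
  (U=1, V=3, Z=1, W=0, Y=1, X=4) weight 1/1728
  (U=1, V=3, Z=1, W=0, Y=2, X=4) weight 1/1728
  (U=1, V=3, Z=1, W=3, Y=0, X=4) weight 1/432
  (U=1, V=3, Z=1, W=3, Y=1, X=4) weight 1/432
  … 1 more
Group by U:
  weight(U=0) = 1/192
  weight(U=1) = 5/576
Total weight = 1/192 + 5/576 = 1/72
P(U=0 | obs) = 1/192 / 1/72 = 3/8
P(U=1 | obs) = 5/576 / 1/72 = 5/8
argmax = 1

argmax_v P(U = v | obs) = 1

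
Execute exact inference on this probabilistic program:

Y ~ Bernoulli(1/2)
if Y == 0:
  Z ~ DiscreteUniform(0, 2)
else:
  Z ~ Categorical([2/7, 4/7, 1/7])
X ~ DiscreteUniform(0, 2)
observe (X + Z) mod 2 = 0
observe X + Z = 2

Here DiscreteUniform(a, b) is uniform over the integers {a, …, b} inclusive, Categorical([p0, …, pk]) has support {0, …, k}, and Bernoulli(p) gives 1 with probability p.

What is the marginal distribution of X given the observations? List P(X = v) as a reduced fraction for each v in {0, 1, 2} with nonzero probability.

P(X=0) = 5/21, P(X=1) = 19/42, P(X=2) = 13/42

Enumerate traces; 6 have nonzero weight after conditioning:
  (Y=0, Z=0, X=2) weight 1/18
  (Y=0, Z=1, X=1) weight 1/18
  (Y=0, Z=2, X=0) weight 1/18
  (Y=1, Z=0, X=2) weight 1/21
  (Y=1, Z=1, X=1) weight 2/21
  (Y=1, Z=2, X=0) weight 1/42
Group by X:
  weight(X=0) = 5/63
  weight(X=1) = 19/126
  weight(X=2) = 13/126
Total weight = 5/63 + 19/126 + 13/126 = 1/3
P(X=0 | obs) = 5/63 / 1/3 = 5/21
P(X=1 | obs) = 19/126 / 1/3 = 19/42
P(X=2 | obs) = 13/126 / 1/3 = 13/42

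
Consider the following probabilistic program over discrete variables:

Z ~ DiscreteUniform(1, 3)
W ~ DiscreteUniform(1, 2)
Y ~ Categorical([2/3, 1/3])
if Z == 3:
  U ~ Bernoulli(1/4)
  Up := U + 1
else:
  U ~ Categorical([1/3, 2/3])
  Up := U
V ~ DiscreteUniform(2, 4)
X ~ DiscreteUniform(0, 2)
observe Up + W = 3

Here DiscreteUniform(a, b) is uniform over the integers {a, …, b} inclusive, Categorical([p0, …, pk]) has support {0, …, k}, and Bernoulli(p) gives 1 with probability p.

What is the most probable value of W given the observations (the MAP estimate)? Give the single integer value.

argmax_v P(W = v | obs) = 2

Enumerate traces; 72 have nonzero weight after conditioning:
  (Z=1, W=2, Y=0, U=1, V=2, X=0) weight 2/243
  (Z=1, W=2, Y=0, U=1, V=2, X=1) weight 2/243
  (Z=1, W=2, Y=0, U=1, V=2, X=2) weight 2/243
  (Z=1, W=2, Y=0, U=1, V=3, X=0) weight 2/243
  (Z=1, W=2, Y=0, U=1, V=3, X=1) weight 2/243
  (Z=1, W=2, Y=0, U=1, V=3, X=2) weight 2/243
  (Z=1, W=2, Y=0, U=1, V=4, X=0) weight 2/243
  (Z=1, W=2, Y=0, U=1, V=4, X=1) weight 2/243
  (Z=3, W=1, Y=0, U=1, V=2, X=0) weight 1/324
  … 63 more
Group by W:
  weight(W=1) = 1/24
  weight(W=2) = 25/72
Total weight = 1/24 + 25/72 = 7/18
P(W=1 | obs) = 1/24 / 7/18 = 3/28
P(W=2 | obs) = 25/72 / 7/18 = 25/28
argmax = 2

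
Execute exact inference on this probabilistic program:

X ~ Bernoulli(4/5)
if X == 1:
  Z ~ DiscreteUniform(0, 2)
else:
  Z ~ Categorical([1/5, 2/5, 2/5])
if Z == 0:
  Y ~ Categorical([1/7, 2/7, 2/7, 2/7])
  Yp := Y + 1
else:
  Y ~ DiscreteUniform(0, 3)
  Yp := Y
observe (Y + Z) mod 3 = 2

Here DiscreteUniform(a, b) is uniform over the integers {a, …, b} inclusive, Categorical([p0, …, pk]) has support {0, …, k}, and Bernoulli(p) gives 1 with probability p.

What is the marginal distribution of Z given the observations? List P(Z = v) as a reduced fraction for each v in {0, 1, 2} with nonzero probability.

P(Z=0) = 92/365, P(Z=1) = 91/365, P(Z=2) = 182/365

Enumerate traces; 8 have nonzero weight after conditioning:
  (X=0, Z=0, Y=2) weight 2/175
  (X=0, Z=1, Y=1) weight 1/50
  (X=0, Z=2, Y=0) weight 1/50
  (X=0, Z=2, Y=3) weight 1/50
  (X=1, Z=0, Y=2) weight 8/105
  (X=1, Z=1, Y=1) weight 1/15
  (X=1, Z=2, Y=0) weight 1/15
  (X=1, Z=2, Y=3) weight 1/15
Group by Z:
  weight(Z=0) = 46/525
  weight(Z=1) = 13/150
  weight(Z=2) = 13/75
Total weight = 46/525 + 13/150 + 13/75 = 73/210
P(Z=0 | obs) = 46/525 / 73/210 = 92/365
P(Z=1 | obs) = 13/150 / 73/210 = 91/365
P(Z=2 | obs) = 13/75 / 73/210 = 182/365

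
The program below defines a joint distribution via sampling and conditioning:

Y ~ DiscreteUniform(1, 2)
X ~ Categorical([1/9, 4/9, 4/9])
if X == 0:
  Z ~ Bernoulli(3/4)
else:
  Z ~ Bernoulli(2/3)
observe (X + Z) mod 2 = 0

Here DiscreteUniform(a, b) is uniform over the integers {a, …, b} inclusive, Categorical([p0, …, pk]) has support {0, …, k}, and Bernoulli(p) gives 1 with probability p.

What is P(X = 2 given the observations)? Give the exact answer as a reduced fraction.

Enumerate traces; 6 have nonzero weight after conditioning:
  (Y=1, X=0, Z=0) weight 1/72
  (Y=1, X=1, Z=1) weight 4/27
  (Y=1, X=2, Z=0) weight 2/27
  (Y=2, X=0, Z=0) weight 1/72
  (Y=2, X=1, Z=1) weight 4/27
  (Y=2, X=2, Z=0) weight 2/27
Group by X:
  weight(X=0) = 1/36
  weight(X=1) = 8/27
  weight(X=2) = 4/27
Total weight = 1/36 + 8/27 + 4/27 = 17/36
P(X=0 | obs) = 1/36 / 17/36 = 1/17
P(X=1 | obs) = 8/27 / 17/36 = 32/51
P(X=2 | obs) = 4/27 / 17/36 = 16/51

P(X = 2 | obs) = 16/51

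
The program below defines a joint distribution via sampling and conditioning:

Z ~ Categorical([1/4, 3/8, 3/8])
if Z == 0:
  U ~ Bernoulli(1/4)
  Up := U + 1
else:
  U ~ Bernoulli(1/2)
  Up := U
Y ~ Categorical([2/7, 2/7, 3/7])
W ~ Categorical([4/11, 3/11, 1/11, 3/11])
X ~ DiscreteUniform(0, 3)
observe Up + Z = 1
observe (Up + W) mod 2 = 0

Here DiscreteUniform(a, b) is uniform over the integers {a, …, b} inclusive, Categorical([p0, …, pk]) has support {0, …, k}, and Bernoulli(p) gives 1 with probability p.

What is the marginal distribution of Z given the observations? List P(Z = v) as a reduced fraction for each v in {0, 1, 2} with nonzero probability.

P(Z=0) = 6/11, P(Z=1) = 5/11

Enumerate traces; 48 have nonzero weight after conditioning:
  (Z=0, U=0, Y=0, W=1, X=0) weight 9/2464
  (Z=0, U=0, Y=0, W=1, X=1) weight 9/2464
  (Z=0, U=0, Y=0, W=1, X=2) weight 9/2464
  (Z=0, U=0, Y=0, W=1, X=3) weight 9/2464
  (Z=0, U=0, Y=0, W=3, X=0) weight 9/2464
  (Z=0, U=0, Y=0, W=3, X=1) weight 9/2464
  (Z=0, U=0, Y=0, W=3, X=2) weight 9/2464
  (Z=0, U=0, Y=0, W=3, X=3) weight 9/2464
  (Z=1, U=0, Y=0, W=0, X=0) weight 3/616
  … 39 more
Group by Z:
  weight(Z=0) = 9/88
  weight(Z=1) = 15/176
Total weight = 9/88 + 15/176 = 3/16
P(Z=0 | obs) = 9/88 / 3/16 = 6/11
P(Z=1 | obs) = 15/176 / 3/16 = 5/11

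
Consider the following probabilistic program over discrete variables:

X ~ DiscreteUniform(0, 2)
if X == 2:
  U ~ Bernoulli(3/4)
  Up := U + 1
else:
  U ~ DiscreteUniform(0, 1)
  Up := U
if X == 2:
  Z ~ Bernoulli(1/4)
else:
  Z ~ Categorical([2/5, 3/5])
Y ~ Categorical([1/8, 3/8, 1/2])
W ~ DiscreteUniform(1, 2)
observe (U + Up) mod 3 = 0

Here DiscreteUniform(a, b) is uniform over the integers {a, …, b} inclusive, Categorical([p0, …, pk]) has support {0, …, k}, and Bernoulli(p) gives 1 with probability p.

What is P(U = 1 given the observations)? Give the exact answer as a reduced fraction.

P(U = 1 | obs) = 3/7

Enumerate traces; 36 have nonzero weight after conditioning:
  (X=0, U=0, Z=0, Y=0, W=1) weight 1/240
  (X=0, U=0, Z=0, Y=0, W=2) weight 1/240
  (X=0, U=0, Z=0, Y=1, W=1) weight 1/80
  (X=0, U=0, Z=0, Y=1, W=2) weight 1/80
  (X=0, U=0, Z=0, Y=2, W=1) weight 1/60
  (X=0, U=0, Z=0, Y=2, W=2) weight 1/60
  (X=0, U=0, Z=1, Y=0, W=1) weight 1/160
  (X=0, U=0, Z=1, Y=0, W=2) weight 1/160
  (X=2, U=1, Z=0, Y=0, W=1) weight 3/256
  … 27 more
Group by U:
  weight(U=0) = 1/3
  weight(U=1) = 1/4
Total weight = 1/3 + 1/4 = 7/12
P(U=0 | obs) = 1/3 / 7/12 = 4/7
P(U=1 | obs) = 1/4 / 7/12 = 3/7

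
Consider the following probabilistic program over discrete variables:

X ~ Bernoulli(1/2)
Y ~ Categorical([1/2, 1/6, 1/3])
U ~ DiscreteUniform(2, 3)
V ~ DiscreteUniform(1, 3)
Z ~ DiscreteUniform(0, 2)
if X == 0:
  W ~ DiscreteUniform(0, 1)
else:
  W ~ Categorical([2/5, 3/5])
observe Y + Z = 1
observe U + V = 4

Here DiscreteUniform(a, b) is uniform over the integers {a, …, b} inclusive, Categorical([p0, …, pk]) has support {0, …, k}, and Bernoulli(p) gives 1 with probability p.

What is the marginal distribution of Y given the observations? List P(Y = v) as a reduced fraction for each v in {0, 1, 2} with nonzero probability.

P(Y=0) = 3/4, P(Y=1) = 1/4

Enumerate traces; 16 have nonzero weight after conditioning:
  (X=0, Y=0, U=2, V=2, Z=1, W=0) weight 1/144
  (X=0, Y=0, U=2, V=2, Z=1, W=1) weight 1/144
  (X=0, Y=0, U=3, V=1, Z=1, W=0) weight 1/144
  (X=0, Y=0, U=3, V=1, Z=1, W=1) weight 1/144
  (X=0, Y=1, U=2, V=2, Z=0, W=0) weight 1/432
  (X=0, Y=1, U=2, V=2, Z=0, W=1) weight 1/432
  (X=0, Y=1, U=3, V=1, Z=0, W=0) weight 1/432
  (X=0, Y=1, U=3, V=1, Z=0, W=1) weight 1/432
  … 8 more
Group by Y:
  weight(Y=0) = 1/18
  weight(Y=1) = 1/54
Total weight = 1/18 + 1/54 = 2/27
P(Y=0 | obs) = 1/18 / 2/27 = 3/4
P(Y=1 | obs) = 1/54 / 2/27 = 1/4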